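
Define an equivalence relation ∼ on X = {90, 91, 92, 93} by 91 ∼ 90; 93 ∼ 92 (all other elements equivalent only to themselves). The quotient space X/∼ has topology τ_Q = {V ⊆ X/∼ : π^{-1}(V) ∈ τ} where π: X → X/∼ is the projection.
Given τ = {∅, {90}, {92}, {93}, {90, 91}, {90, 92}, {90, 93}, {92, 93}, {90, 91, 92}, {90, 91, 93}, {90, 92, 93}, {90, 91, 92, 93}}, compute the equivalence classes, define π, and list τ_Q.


X/∼ = {[90=91], [92=93]}; |τ_Q| = 4.

Equivalence classes: [90=91], [92=93].
Quotient map π: X → X/∼ sends 90 ↦ [90=91], 91 ↦ [90=91], 92 ↦ [92=93], 93 ↦ [92=93].
For each subset V ⊆ X/∼, compute π^{-1}(V) ⊆ X and check whether π^{-1}(V) ∈ τ. V is open in τ_Q iff π^{-1}(V) ∈ τ.
  V = {}: π^{-1}(V) = ∅ ∈ τ ✓.
  V = {[90=91]}: π^{-1}(V) = {90, 91} ∈ τ ✓.
  V = {[92=93]}: π^{-1}(V) = {92, 93} ∈ τ ✓.
  V = {[90=91], [92=93]}: π^{-1}(V) = {90, 91, 92, 93} ∈ τ ✓.
Open sets in the quotient: τ_Q = {{}, {[90=91]}, {[92=93]}, {[90=91], [92=93]}} (4 elements).


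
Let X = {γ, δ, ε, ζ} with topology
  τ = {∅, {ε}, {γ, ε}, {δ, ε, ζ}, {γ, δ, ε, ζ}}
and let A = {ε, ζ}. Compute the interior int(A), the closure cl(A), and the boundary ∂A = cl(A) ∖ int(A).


int(A) = {ε}, cl(A) = {γ, δ, ε, ζ}, ∂A = {γ, δ, ζ}.

Closed sets in (X, τ) are complements of opens:
  closed(X, τ) = {∅, {γ}, {δ, ζ}, {γ, δ, ζ}, {γ, δ, ε, ζ}}.
int(A) = ⋃ {U ∈ τ : U ⊆ A}. Opens contained in A: ∅, {ε}.
Taking the union of these: int(A) = {ε}.
cl(A) = ⋂ {C closed : A ⊆ C}. Closed sets containing A: {γ, δ, ε, ζ}.
Intersecting these: cl(A) = {γ, δ, ε, ζ}.
∂A = cl(A) ∖ int(A) = {γ, δ, ε, ζ} ∖ {ε} = {γ, δ, ζ}.


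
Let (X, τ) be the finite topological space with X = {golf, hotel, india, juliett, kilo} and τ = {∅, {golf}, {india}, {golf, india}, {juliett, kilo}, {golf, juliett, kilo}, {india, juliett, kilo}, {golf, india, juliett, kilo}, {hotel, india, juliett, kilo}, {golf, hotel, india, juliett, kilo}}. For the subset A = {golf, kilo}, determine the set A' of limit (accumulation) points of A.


A' = {hotel, juliett}

For each x ∈ X, list the open sets U ∈ τ with x ∈ U, then check whether U ∩ (A ∖ {x}) ≠ ∅ for every such U.
  x = golf: open {golf} ∋ x has {golf} ∩ (A ∖ {golf}) = ∅, so x is NOT a limit point.
  x = hotel: opens ∋ x are {hotel, india, juliett, kilo}, {golf, hotel, india, juliett, kilo}; each meets A ∖ {hotel}, so x IS a limit point.
  x = india: open {india} ∋ x has {india} ∩ (A ∖ {india}) = ∅, so x is NOT a limit point.
  x = juliett: opens ∋ x are {juliett, kilo}, {golf, juliett, kilo}, {india, juliett, kilo}, {golf, india, juliett, kilo}, {hotel, india, juliett, kilo}, {golf, hotel, india, juliett, kilo}; each meets A ∖ {juliett}, so x IS a limit point.
  x = kilo: open {juliett, kilo} ∋ x has {juliett, kilo} ∩ (A ∖ {kilo}) = ∅, so x is NOT a limit point.
Collecting: A' = {hotel, juliett}.


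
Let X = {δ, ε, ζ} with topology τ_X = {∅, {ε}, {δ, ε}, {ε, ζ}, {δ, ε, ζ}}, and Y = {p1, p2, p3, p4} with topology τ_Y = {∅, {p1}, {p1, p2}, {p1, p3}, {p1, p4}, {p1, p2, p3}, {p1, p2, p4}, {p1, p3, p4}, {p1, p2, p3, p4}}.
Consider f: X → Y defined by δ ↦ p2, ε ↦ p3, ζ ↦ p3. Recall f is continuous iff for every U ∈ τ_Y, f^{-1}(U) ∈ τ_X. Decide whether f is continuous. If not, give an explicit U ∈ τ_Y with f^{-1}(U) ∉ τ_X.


f is NOT continuous.

Compute f^{-1}(U) for each U ∈ τ_Y:
  U = ∅: f^{-1}(U) = ∅ ∈ τ_X ✓.
  U = {p1}: f^{-1}(U) = ∅ ∈ τ_X ✓.
  U = {p1, p2}: f^{-1}(U) = {δ} ∉ τ_X ✗.
  U = {p1, p3}: f^{-1}(U) = {ε, ζ} ∈ τ_X ✓.
  U = {p1, p4}: f^{-1}(U) = ∅ ∈ τ_X ✓.
  U = {p1, p2, p3}: f^{-1}(U) = {δ, ε, ζ} ∈ τ_X ✓.
  U = {p1, p2, p4}: f^{-1}(U) = {δ} ∉ τ_X ✗.
  U = {p1, p3, p4}: f^{-1}(U) = {ε, ζ} ∈ τ_X ✓.
  U = {p1, p2, p3, p4}: f^{-1}(U) = {δ, ε, ζ} ∈ τ_X ✓.
Found U = {p1, p2} with f^{-1}(U) = {δ} not in τ_X. Therefore f is NOT continuous.


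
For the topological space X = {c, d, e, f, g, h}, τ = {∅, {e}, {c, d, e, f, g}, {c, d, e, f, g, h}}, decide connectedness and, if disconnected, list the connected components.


(X, τ) is connected.

Find clopen sets (U ∈ τ with X ∖ U ∈ τ):
  U = ∅, X ∖ U = {c, d, e, f, g, h} — both open, so U is clopen.
  U = {c, d, e, f, g, h}, X ∖ U = ∅ — both open, so U is clopen.
Only trivial clopens (∅ and X) exist, so (X, τ) is connected.
Compute connected components by grouping points that agree on all clopens:
  component: {c, d, e, f, g, h}


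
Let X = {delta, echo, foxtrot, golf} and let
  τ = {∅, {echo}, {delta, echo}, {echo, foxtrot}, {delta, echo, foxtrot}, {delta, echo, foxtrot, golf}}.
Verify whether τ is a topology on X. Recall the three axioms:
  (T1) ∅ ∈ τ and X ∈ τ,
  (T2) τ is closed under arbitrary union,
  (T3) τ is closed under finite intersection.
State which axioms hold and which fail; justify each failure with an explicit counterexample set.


τ IS a topology on X.

Axiom (T1): ∅ ∈ τ? Yes; X ∈ τ? Yes.
Axiom (T2/T3): check pairwise unions and intersections of members of τ.
All pairwise intersections and unions checked — each lies in τ. Therefore τ satisfies (T1), (T2), (T3): it IS a topology on X.


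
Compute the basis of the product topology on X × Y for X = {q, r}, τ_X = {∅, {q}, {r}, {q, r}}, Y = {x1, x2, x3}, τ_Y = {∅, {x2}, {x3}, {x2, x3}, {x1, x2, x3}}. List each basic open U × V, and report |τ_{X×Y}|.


Basis B = {∅ × ∅, {q} × {x2}, {q} × {x3}, {r} × {x2}, {r} × {x3}, {q} × {x2, x3}, {q, r} × {x2}, {q, r} × {x3}, {r} × {x2, x3}, {q} × {x1, x2, x3}, {r} × {x1, x2, x3}, {q, r} × {x2, x3}, {q, r} × {x1, x2, x3}}; |τ_{X×Y}| = 25.

Enumerate products U × V with U ∈ τ_X, V ∈ τ_Y (deduplicated):
  ∅ × ∅ = {} (∅)
  {q} × {x2} = {(q,x2)}
  {q} × {x3} = {(q,x3)}
  {r} × {x2} = {(r,x2)}
  {r} × {x3} = {(r,x3)}
  {q} × {x2, x3} = {(q,x2), (q,x3)}
  {q, r} × {x2} = {(q,x2), (r,x2)}
  {q, r} × {x3} = {(q,x3), (r,x3)}
  {r} × {x2, x3} = {(r,x2), (r,x3)}
  {q} × {x1, x2, x3} = {(q,x1), (q,x2), (q,x3)}
  {r} × {x1, x2, x3} = {(r,x1), (r,x2), (r,x3)}
  {q, r} × {x2, x3} = {(q,x2), (q,x3), (r,x2), (r,x3)}
  {q, r} × {x1, x2, x3} = {(q,x1), (q,x2), (q,x3), (r,x1), (r,x2), (r,x3)}
These 13 distinct sets form the basis B.
Close under arbitrary unions to get τ_{X×Y}; counting gives |τ_{X×Y}| = 25.


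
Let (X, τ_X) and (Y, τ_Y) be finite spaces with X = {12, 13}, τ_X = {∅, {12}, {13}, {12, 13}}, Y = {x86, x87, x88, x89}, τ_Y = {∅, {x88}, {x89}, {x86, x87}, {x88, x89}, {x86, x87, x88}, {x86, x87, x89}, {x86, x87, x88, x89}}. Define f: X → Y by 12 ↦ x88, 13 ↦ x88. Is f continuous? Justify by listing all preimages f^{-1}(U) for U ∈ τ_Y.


f IS continuous.

Compute f^{-1}(U) for each U ∈ τ_Y:
  U = ∅: f^{-1}(U) = ∅ ∈ τ_X ✓.
  U = {x88}: f^{-1}(U) = {12, 13} ∈ τ_X ✓.
  U = {x89}: f^{-1}(U) = ∅ ∈ τ_X ✓.
  U = {x86, x87}: f^{-1}(U) = ∅ ∈ τ_X ✓.
  U = {x88, x89}: f^{-1}(U) = {12, 13} ∈ τ_X ✓.
  U = {x86, x87, x88}: f^{-1}(U) = {12, 13} ∈ τ_X ✓.
  U = {x86, x87, x89}: f^{-1}(U) = ∅ ∈ τ_X ✓.
  U = {x86, x87, x88, x89}: f^{-1}(U) = {12, 13} ∈ τ_X ✓.
Every preimage lies in τ_X, so f IS continuous.


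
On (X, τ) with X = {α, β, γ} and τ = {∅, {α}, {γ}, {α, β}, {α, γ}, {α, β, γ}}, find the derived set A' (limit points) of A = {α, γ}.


A' = {β}

For each x ∈ X, list the open sets U ∈ τ with x ∈ U, then check whether U ∩ (A ∖ {x}) ≠ ∅ for every such U.
  x = α: open {α} ∋ x has {α} ∩ (A ∖ {α}) = ∅, so x is NOT a limit point.
  x = β: opens ∋ x are {α, β}, {α, β, γ}; each meets A ∖ {β}, so x IS a limit point.
  x = γ: open {γ} ∋ x has {γ} ∩ (A ∖ {γ}) = ∅, so x is NOT a limit point.
Collecting: A' = {β}.


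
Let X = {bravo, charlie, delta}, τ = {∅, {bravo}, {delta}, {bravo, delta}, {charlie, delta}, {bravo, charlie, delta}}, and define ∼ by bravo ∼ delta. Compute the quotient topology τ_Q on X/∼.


X/∼ = {[bravo=delta], [charlie]}; |τ_Q| = 3.

Equivalence classes: [bravo=delta], [charlie].
Quotient map π: X → X/∼ sends bravo ↦ [bravo=delta], charlie ↦ [charlie], delta ↦ [bravo=delta].
For each subset V ⊆ X/∼, compute π^{-1}(V) ⊆ X and check whether π^{-1}(V) ∈ τ. V is open in τ_Q iff π^{-1}(V) ∈ τ.
  V = {}: π^{-1}(V) = ∅ ∈ τ ✓.
  V = {[bravo=delta]}: π^{-1}(V) = {bravo, delta} ∈ τ ✓.
  V = {[charlie]}: π^{-1}(V) = {charlie} ∉ τ ✗.
  V = {[bravo=delta], [charlie]}: π^{-1}(V) = {bravo, charlie, delta} ∈ τ ✓.
Open sets in the quotient: τ_Q = {{}, {[bravo=delta]}, {[bravo=delta], [charlie]}} (3 elements).


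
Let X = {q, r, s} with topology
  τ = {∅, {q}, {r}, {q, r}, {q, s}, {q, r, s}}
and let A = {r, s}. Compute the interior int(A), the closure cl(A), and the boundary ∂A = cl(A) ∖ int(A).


int(A) = {r}, cl(A) = {r, s}, ∂A = {s}.

Closed sets in (X, τ) are complements of opens:
  closed(X, τ) = {∅, {r}, {s}, {q, s}, {r, s}, {q, r, s}}.
int(A) = ⋃ {U ∈ τ : U ⊆ A}. Opens contained in A: ∅, {r}.
Taking the union of these: int(A) = {r}.
cl(A) = ⋂ {C closed : A ⊆ C}. Closed sets containing A: {r, s}, {q, r, s}.
Intersecting these: cl(A) = {r, s}.
∂A = cl(A) ∖ int(A) = {r, s} ∖ {r} = {s}.


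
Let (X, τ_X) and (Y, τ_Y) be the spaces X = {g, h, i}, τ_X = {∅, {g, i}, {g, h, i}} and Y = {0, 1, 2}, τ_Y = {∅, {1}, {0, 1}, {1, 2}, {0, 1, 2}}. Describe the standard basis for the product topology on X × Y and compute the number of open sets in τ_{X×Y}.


Basis B = {∅ × ∅, {g, i} × {1}, {g, h, i} × {1}, {g, i} × {0, 1}, {g, i} × {1, 2}, {g, i} × {0, 1, 2}, {g, h, i} × {0, 1}, {g, h, i} × {1, 2}, {g, h, i} × {0, 1, 2}}; |τ_{X×Y}| = 14.

Enumerate products U × V with U ∈ τ_X, V ∈ τ_Y (deduplicated):
  ∅ × ∅ = {} (∅)
  {g, i} × {1} = {(g,1), (i,1)}
  {g, h, i} × {1} = {(g,1), (h,1), (i,1)}
  {g, i} × {0, 1} = {(g,0), (g,1), (i,0), (i,1)}
  {g, i} × {1, 2} = {(g,1), (g,2), (i,1), (i,2)}
  {g, i} × {0, 1, 2} = {(g,0), (g,1), (g,2), (i,0), (i,1), (i,2)}
  {g, h, i} × {0, 1} = {(g,0), (g,1), (h,0), (h,1), (i,0), (i,1)}
  {g, h, i} × {1, 2} = {(g,1), (g,2), (h,1), (h,2), (i,1), (i,2)}
  {g, h, i} × {0, 1, 2} = {(g,0), (g,1), (g,2), (h,0), (h,1), (h,2), (i,0), (i,1), (i,2)}
These 9 distinct sets form the basis B.
Close under arbitrary unions to get τ_{X×Y}; counting gives |τ_{X×Y}| = 14.


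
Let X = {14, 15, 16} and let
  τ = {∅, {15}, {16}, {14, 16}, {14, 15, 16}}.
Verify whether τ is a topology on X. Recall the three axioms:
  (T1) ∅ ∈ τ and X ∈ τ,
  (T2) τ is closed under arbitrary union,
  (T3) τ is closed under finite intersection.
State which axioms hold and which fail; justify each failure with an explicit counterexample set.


τ is NOT a topology on X.

Axiom (T1): ∅ ∈ τ? Yes; X ∈ τ? Yes.
Axiom (T2/T3): check pairwise unions and intersections of members of τ.
Counterexample for (T2): {15} ∪ {16} = {15, 16} ∉ τ. Therefore τ is NOT a topology.


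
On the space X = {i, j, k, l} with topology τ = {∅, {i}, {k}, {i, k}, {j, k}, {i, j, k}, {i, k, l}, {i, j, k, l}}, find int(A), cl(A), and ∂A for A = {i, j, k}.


int(A) = {i, j, k}, cl(A) = {i, j, k, l}, ∂A = {l}.

Closed sets in (X, τ) are complements of opens:
  closed(X, τ) = {∅, {j}, {l}, {i, l}, {j, l}, {i, j, l}, {j, k, l}, {i, j, k, l}}.
int(A) = ⋃ {U ∈ τ : U ⊆ A}. Opens contained in A: ∅, {i}, {k}, {i, k}, {j, k}, {i, j, k}.
Taking the union of these: int(A) = {i, j, k}.
cl(A) = ⋂ {C closed : A ⊆ C}. Closed sets containing A: {i, j, k, l}.
Intersecting these: cl(A) = {i, j, k, l}.
∂A = cl(A) ∖ int(A) = {i, j, k, l} ∖ {i, j, k} = {l}.


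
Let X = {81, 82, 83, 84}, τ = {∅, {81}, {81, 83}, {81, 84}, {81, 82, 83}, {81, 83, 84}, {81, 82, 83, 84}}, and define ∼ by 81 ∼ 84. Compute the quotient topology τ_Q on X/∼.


X/∼ = {[81=84], [82], [83]}; |τ_Q| = 4.

Equivalence classes: [81=84], [82], [83].
Quotient map π: X → X/∼ sends 81 ↦ [81=84], 82 ↦ [82], 83 ↦ [83], 84 ↦ [81=84].
For each subset V ⊆ X/∼, compute π^{-1}(V) ⊆ X and check whether π^{-1}(V) ∈ τ. V is open in τ_Q iff π^{-1}(V) ∈ τ.
  V = {}: π^{-1}(V) = ∅ ∈ τ ✓.
  V = {[81=84]}: π^{-1}(V) = {81, 84} ∈ τ ✓.
  V = {[82]}: π^{-1}(V) = {82} ∉ τ ✗.
  V = {[81=84], [82]}: π^{-1}(V) = {81, 82, 84} ∉ τ ✗.
  V = {[83]}: π^{-1}(V) = {83} ∉ τ ✗.
  V = {[81=84], [83]}: π^{-1}(V) = {81, 83, 84} ∈ τ ✓.
  V = {[82], [83]}: π^{-1}(V) = {82, 83} ∉ τ ✗.
  V = {[81=84], [82], [83]}: π^{-1}(V) = {81, 82, 83, 84} ∈ τ ✓.
Open sets in the quotient: τ_Q = {{}, {[81=84]}, {[81=84], [83]}, {[81=84], [82], [83]}} (4 elements).


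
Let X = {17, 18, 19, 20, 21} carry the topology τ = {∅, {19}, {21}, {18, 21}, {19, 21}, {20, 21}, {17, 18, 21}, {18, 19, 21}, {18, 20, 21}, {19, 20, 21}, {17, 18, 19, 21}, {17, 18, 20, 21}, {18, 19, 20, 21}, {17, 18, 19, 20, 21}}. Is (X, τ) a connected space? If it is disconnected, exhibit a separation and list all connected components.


(X, τ) is disconnected; components = [{19}, {17, 18, 20, 21}].

Find clopen sets (U ∈ τ with X ∖ U ∈ τ):
  U = ∅, X ∖ U = {17, 18, 19, 20, 21} — both open, so U is clopen.
  U = {19}, X ∖ U = {17, 18, 20, 21} — both open, so U is clopen.
  U = {17, 18, 20, 21}, X ∖ U = {19} — both open, so U is clopen.
  U = {17, 18, 19, 20, 21}, X ∖ U = ∅ — both open, so U is clopen.
Nontrivial clopen(s) exist: e.g. {19}. So (X, τ) is disconnected.
Compute connected components by grouping points that agree on all clopens:
  component: {19}
  component: {17, 18, 20, 21}


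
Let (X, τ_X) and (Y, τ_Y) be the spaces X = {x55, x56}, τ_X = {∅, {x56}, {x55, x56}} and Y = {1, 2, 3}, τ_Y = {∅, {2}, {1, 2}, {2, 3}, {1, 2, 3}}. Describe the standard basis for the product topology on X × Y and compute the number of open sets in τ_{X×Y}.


Basis B = {∅ × ∅, {x56} × {2}, {x55, x56} × {2}, {x56} × {1, 2}, {x56} × {2, 3}, {x56} × {1, 2, 3}, {x55, x56} × {1, 2}, {x55, x56} × {2, 3}, {x55, x56} × {1, 2, 3}}; |τ_{X×Y}| = 14.

Enumerate products U × V with U ∈ τ_X, V ∈ τ_Y (deduplicated):
  ∅ × ∅ = {} (∅)
  {x56} × {2} = {(x56,2)}
  {x55, x56} × {2} = {(x55,2), (x56,2)}
  {x56} × {1, 2} = {(x56,1), (x56,2)}
  {x56} × {2, 3} = {(x56,2), (x56,3)}
  {x56} × {1, 2, 3} = {(x56,1), (x56,2), (x56,3)}
  {x55, x56} × {1, 2} = {(x55,1), (x55,2), (x56,1), (x56,2)}
  {x55, x56} × {2, 3} = {(x55,2), (x55,3), (x56,2), (x56,3)}
  {x55, x56} × {1, 2, 3} = {(x55,1), (x55,2), (x55,3), (x56,1), (x56,2), (x56,3)}
These 9 distinct sets form the basis B.
Close under arbitrary unions to get τ_{X×Y}; counting gives |τ_{X×Y}| = 14.


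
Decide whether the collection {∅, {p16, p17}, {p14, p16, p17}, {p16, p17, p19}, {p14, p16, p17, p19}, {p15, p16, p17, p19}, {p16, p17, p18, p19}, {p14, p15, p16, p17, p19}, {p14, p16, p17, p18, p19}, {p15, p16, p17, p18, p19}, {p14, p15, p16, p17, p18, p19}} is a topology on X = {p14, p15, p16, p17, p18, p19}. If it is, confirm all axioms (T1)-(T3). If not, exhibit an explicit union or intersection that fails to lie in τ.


τ IS a topology on X.

Axiom (T1): ∅ ∈ τ? Yes; X ∈ τ? Yes.
Axiom (T2/T3): check pairwise unions and intersections of members of τ.
All pairwise intersections and unions checked — each lies in τ. Therefore τ satisfies (T1), (T2), (T3): it IS a topology on X.


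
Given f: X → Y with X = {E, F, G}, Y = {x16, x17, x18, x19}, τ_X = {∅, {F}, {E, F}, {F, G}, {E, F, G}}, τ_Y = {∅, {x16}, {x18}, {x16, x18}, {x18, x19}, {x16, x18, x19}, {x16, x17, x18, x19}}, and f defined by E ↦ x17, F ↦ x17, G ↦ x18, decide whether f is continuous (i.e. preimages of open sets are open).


f is NOT continuous.

Compute f^{-1}(U) for each U ∈ τ_Y:
  U = ∅: f^{-1}(U) = ∅ ∈ τ_X ✓.
  U = {x16}: f^{-1}(U) = ∅ ∈ τ_X ✓.
  U = {x18}: f^{-1}(U) = {G} ∉ τ_X ✗.
  U = {x16, x18}: f^{-1}(U) = {G} ∉ τ_X ✗.
  U = {x18, x19}: f^{-1}(U) = {G} ∉ τ_X ✗.
  U = {x16, x18, x19}: f^{-1}(U) = {G} ∉ τ_X ✗.
  U = {x16, x17, x18, x19}: f^{-1}(U) = {E, F, G} ∈ τ_X ✓.
Found U = {x18} with f^{-1}(U) = {G} not in τ_X. Therefore f is NOT continuous.


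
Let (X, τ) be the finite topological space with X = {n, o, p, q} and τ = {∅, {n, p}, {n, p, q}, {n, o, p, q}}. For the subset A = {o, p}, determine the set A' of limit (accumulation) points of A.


A' = {n, o, q}

For each x ∈ X, list the open sets U ∈ τ with x ∈ U, then check whether U ∩ (A ∖ {x}) ≠ ∅ for every such U.
  x = n: opens ∋ x are {n, p}, {n, p, q}, {n, o, p, q}; each meets A ∖ {n}, so x IS a limit point.
  x = o: opens ∋ x are {n, o, p, q}; each meets A ∖ {o}, so x IS a limit point.
  x = p: open {n, p} ∋ x has {n, p} ∩ (A ∖ {p}) = ∅, so x is NOT a limit point.
  x = q: opens ∋ x are {n, p, q}, {n, o, p, q}; each meets A ∖ {q}, so x IS a limit point.
Collecting: A' = {n, o, q}.


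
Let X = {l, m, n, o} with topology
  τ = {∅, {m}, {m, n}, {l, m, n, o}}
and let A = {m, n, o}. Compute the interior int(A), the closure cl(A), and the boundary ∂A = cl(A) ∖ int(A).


int(A) = {m, n}, cl(A) = {l, m, n, o}, ∂A = {l, o}.

Closed sets in (X, τ) are complements of opens:
  closed(X, τ) = {∅, {l, o}, {l, n, o}, {l, m, n, o}}.
int(A) = ⋃ {U ∈ τ : U ⊆ A}. Opens contained in A: ∅, {m}, {m, n}.
Taking the union of these: int(A) = {m, n}.
cl(A) = ⋂ {C closed : A ⊆ C}. Closed sets containing A: {l, m, n, o}.
Intersecting these: cl(A) = {l, m, n, o}.
∂A = cl(A) ∖ int(A) = {l, m, n, o} ∖ {m, n} = {l, o}.


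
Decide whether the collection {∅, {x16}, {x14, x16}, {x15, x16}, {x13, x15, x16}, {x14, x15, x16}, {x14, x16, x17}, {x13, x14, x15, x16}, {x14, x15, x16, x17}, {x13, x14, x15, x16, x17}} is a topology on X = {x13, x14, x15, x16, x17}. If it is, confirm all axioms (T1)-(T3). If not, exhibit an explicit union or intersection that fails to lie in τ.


τ IS a topology on X.

Axiom (T1): ∅ ∈ τ? Yes; X ∈ τ? Yes.
Axiom (T2/T3): check pairwise unions and intersections of members of τ.
All pairwise intersections and unions checked — each lies in τ. Therefore τ satisfies (T1), (T2), (T3): it IS a topology on X.


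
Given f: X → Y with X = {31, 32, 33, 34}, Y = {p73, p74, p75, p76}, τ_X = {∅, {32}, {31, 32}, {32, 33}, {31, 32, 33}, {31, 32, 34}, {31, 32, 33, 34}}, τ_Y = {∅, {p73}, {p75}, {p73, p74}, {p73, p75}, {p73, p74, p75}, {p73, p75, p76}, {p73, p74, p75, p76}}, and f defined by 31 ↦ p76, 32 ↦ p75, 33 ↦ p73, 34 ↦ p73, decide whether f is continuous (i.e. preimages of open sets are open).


f is NOT continuous.

Compute f^{-1}(U) for each U ∈ τ_Y:
  U = ∅: f^{-1}(U) = ∅ ∈ τ_X ✓.
  U = {p73}: f^{-1}(U) = {33, 34} ∉ τ_X ✗.
  U = {p75}: f^{-1}(U) = {32} ∈ τ_X ✓.
  U = {p73, p74}: f^{-1}(U) = {33, 34} ∉ τ_X ✗.
  U = {p73, p75}: f^{-1}(U) = {32, 33, 34} ∉ τ_X ✗.
  U = {p73, p74, p75}: f^{-1}(U) = {32, 33, 34} ∉ τ_X ✗.
  U = {p73, p75, p76}: f^{-1}(U) = {31, 32, 33, 34} ∈ τ_X ✓.
  U = {p73, p74, p75, p76}: f^{-1}(U) = {31, 32, 33, 34} ∈ τ_X ✓.
Found U = {p73} with f^{-1}(U) = {33, 34} not in τ_X. Therefore f is NOT continuous.


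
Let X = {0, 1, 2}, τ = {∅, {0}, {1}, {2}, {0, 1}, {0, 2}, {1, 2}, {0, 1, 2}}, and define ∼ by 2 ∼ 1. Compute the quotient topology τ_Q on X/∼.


X/∼ = {[0], [1=2]}; |τ_Q| = 4.

Equivalence classes: [0], [1=2].
Quotient map π: X → X/∼ sends 0 ↦ [0], 1 ↦ [1=2], 2 ↦ [1=2].
For each subset V ⊆ X/∼, compute π^{-1}(V) ⊆ X and check whether π^{-1}(V) ∈ τ. V is open in τ_Q iff π^{-1}(V) ∈ τ.
  V = {}: π^{-1}(V) = ∅ ∈ τ ✓.
  V = {[0]}: π^{-1}(V) = {0} ∈ τ ✓.
  V = {[1=2]}: π^{-1}(V) = {1, 2} ∈ τ ✓.
  V = {[0], [1=2]}: π^{-1}(V) = {0, 1, 2} ∈ τ ✓.
Open sets in the quotient: τ_Q = {{}, {[0]}, {[1=2]}, {[0], [1=2]}} (4 elements).


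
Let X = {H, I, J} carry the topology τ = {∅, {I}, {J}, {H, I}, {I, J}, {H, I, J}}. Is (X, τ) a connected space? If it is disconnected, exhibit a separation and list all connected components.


(X, τ) is disconnected; components = [{J}, {H, I}].

Find clopen sets (U ∈ τ with X ∖ U ∈ τ):
  U = ∅, X ∖ U = {H, I, J} — both open, so U is clopen.
  U = {J}, X ∖ U = {H, I} — both open, so U is clopen.
  U = {H, I}, X ∖ U = {J} — both open, so U is clopen.
  U = {H, I, J}, X ∖ U = ∅ — both open, so U is clopen.
Nontrivial clopen(s) exist: e.g. {H, I}. So (X, τ) is disconnected.
Compute connected components by grouping points that agree on all clopens:
  component: {J}
  component: {H, I}


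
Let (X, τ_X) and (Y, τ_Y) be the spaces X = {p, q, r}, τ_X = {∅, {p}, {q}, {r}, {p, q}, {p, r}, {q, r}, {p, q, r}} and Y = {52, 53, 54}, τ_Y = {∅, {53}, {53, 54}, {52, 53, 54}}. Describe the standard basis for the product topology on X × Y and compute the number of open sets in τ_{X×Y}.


Basis B = {∅ × ∅, {p} × {53}, {q} × {53}, {r} × {53}, {p} × {53, 54}, {p, q} × {53}, {p, r} × {53}, {q} × {53, 54}, {q, r} × {53}, {r} × {53, 54}, {p} × {52, 53, 54}, {p, q, r} × {53}, {q} × {52, 53, 54}, {r} × {52, 53, 54}, {p, q} × {53, 54}, {p, r} × {53, 54}, {q, r} × {53, 54}, {p, q} × {52, 53, 54}, {p, r} × {52, 53, 54}, {p, q, r} × {53, 54}, {q, r} × {52, 53, 54}, {p, q, r} × {52, 53, 54}}; |τ_{X×Y}| = 64.

Enumerate products U × V with U ∈ τ_X, V ∈ τ_Y (deduplicated):
  ∅ × ∅ = {} (∅)
  {p} × {53} = {(p,53)}
  {q} × {53} = {(q,53)}
  {r} × {53} = {(r,53)}
  {p} × {53, 54} = {(p,53), (p,54)}
  {p, q} × {53} = {(p,53), (q,53)}
  {p, r} × {53} = {(p,53), (r,53)}
  {q} × {53, 54} = {(q,53), (q,54)}
  {q, r} × {53} = {(q,53), (r,53)}
  {r} × {53, 54} = {(r,53), (r,54)}
  {p} × {52, 53, 54} = {(p,52), (p,53), (p,54)}
  {p, q, r} × {53} = {(p,53), (q,53), (r,53)}
  {q} × {52, 53, 54} = {(q,52), (q,53), (q,54)}
  {r} × {52, 53, 54} = {(r,52), (r,53), (r,54)}
  {p, q} × {53, 54} = {(p,53), (p,54), (q,53), (q,54)}
  {p, r} × {53, 54} = {(p,53), (p,54), (r,53), (r,54)}
  {q, r} × {53, 54} = {(q,53), (q,54), (r,53), (r,54)}
  {p, q} × {52, 53, 54} = {(p,52), (p,53), (p,54), (q,52), (q,53), (q,54)}
  {p, r} × {52, 53, 54} = {(p,52), (p,53), (p,54), (r,52), (r,53), (r,54)}
  {p, q, r} × {53, 54} = {(p,53), (p,54), (q,53), (q,54), (r,53), (r,54)}
  {q, r} × {52, 53, 54} = {(q,52), (q,53), (q,54), (r,52), (r,53), (r,54)}
  {p, q, r} × {52, 53, 54} = {(p,52), (p,53), (p,54), (q,52), (q,53), (q,54), (r,52), (r,53), (r,54)}
These 22 distinct sets form the basis B.
Close under arbitrary unions to get τ_{X×Y}; counting gives |τ_{X×Y}| = 64.


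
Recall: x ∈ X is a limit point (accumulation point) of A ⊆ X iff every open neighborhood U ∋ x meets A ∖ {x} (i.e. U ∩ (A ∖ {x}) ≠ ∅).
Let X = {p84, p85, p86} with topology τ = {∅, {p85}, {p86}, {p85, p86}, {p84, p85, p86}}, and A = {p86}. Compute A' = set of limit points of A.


A' = {p84}

For each x ∈ X, list the open sets U ∈ τ with x ∈ U, then check whether U ∩ (A ∖ {x}) ≠ ∅ for every such U.
  x = p84: opens ∋ x are {p84, p85, p86}; each meets A ∖ {p84}, so x IS a limit point.
  x = p85: open {p85} ∋ x has {p85} ∩ (A ∖ {p85}) = ∅, so x is NOT a limit point.
  x = p86: open {p86} ∋ x has {p86} ∩ (A ∖ {p86}) = ∅, so x is NOT a limit point.
Collecting: A' = {p84}.


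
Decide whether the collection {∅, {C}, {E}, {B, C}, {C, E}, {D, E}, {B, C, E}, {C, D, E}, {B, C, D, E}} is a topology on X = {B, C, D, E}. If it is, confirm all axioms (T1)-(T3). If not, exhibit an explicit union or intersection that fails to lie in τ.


τ IS a topology on X.

Axiom (T1): ∅ ∈ τ? Yes; X ∈ τ? Yes.
Axiom (T2/T3): check pairwise unions and intersections of members of τ.
All pairwise intersections and unions checked — each lies in τ. Therefore τ satisfies (T1), (T2), (T3): it IS a topology on X.


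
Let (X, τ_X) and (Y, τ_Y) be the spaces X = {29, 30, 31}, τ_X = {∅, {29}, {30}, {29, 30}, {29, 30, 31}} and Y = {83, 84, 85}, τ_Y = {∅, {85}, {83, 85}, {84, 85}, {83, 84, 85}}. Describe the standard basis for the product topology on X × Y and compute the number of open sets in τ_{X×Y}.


Basis B = {∅ × ∅, {29} × {85}, {30} × {85}, {29} × {83, 85}, {29} × {84, 85}, {29, 30} × {85}, {30} × {83, 85}, {30} × {84, 85}, {29} × {83, 84, 85}, {29, 30, 31} × {85}, {30} × {83, 84, 85}, {29, 30} × {83, 85}, {29, 30} × {84, 85}, {29, 30} × {83, 84, 85}, {29, 30, 31} × {83, 85}, {29, 30, 31} × {84, 85}, {29, 30, 31} × {83, 84, 85}}; |τ_{X×Y}| = 50.

Enumerate products U × V with U ∈ τ_X, V ∈ τ_Y (deduplicated):
  ∅ × ∅ = {} (∅)
  {29} × {85} = {(29,85)}
  {30} × {85} = {(30,85)}
  {29} × {83, 85} = {(29,83), (29,85)}
  {29} × {84, 85} = {(29,84), (29,85)}
  {29, 30} × {85} = {(29,85), (30,85)}
  {30} × {83, 85} = {(30,83), (30,85)}
  {30} × {84, 85} = {(30,84), (30,85)}
  {29} × {83, 84, 85} = {(29,83), (29,84), (29,85)}
  {29, 30, 31} × {85} = {(29,85), (30,85), (31,85)}
  {30} × {83, 84, 85} = {(30,83), (30,84), (30,85)}
  {29, 30} × {83, 85} = {(29,83), (29,85), (30,83), (30,85)}
  {29, 30} × {84, 85} = {(29,84), (29,85), (30,84), (30,85)}
  {29, 30} × {83, 84, 85} = {(29,83), (29,84), (29,85), (30,83), (30,84), (30,85)}
  {29, 30, 31} × {83, 85} = {(29,83), (29,85), (30,83), (30,85), (31,83), (31,85)}
  {29, 30, 31} × {84, 85} = {(29,84), (29,85), (30,84), (30,85), (31,84), (31,85)}
  {29, 30, 31} × {83, 84, 85} = {(29,83), (29,84), (29,85), (30,83), (30,84), (30,85), (31,83), (31,84), (31,85)}
These 17 distinct sets form the basis B.
Close under arbitrary unions to get τ_{X×Y}; counting gives |τ_{X×Y}| = 50.


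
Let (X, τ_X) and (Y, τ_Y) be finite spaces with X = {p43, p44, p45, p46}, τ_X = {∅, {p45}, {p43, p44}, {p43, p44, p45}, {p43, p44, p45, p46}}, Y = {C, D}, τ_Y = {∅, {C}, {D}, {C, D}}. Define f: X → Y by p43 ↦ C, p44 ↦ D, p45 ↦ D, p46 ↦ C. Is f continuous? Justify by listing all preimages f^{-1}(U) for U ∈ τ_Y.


f is NOT continuous.

Compute f^{-1}(U) for each U ∈ τ_Y:
  U = ∅: f^{-1}(U) = ∅ ∈ τ_X ✓.
  U = {C}: f^{-1}(U) = {p43, p46} ∉ τ_X ✗.
  U = {D}: f^{-1}(U) = {p44, p45} ∉ τ_X ✗.
  U = {C, D}: f^{-1}(U) = {p43, p44, p45, p46} ∈ τ_X ✓.
Found U = {C} with f^{-1}(U) = {p43, p46} not in τ_X. Therefore f is NOT continuous.


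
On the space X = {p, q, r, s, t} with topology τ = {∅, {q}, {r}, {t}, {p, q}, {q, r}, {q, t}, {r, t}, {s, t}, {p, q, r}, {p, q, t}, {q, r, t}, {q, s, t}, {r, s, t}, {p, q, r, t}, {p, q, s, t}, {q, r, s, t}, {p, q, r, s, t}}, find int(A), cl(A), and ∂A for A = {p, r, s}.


int(A) = {r}, cl(A) = {p, r, s}, ∂A = {p, s}.

Closed sets in (X, τ) are complements of opens:
  closed(X, τ) = {∅, {p}, {r}, {s}, {p, q}, {p, r}, {p, s}, {r, s}, {s, t}, {p, q, r}, {p, q, s}, {p, r, s}, {p, s, t}, {r, s, t}, {p, q, r, s}, {p, q, s, t}, {p, r, s, t}, {p, q, r, s, t}}.
int(A) = ⋃ {U ∈ τ : U ⊆ A}. Opens contained in A: ∅, {r}.
Taking the union of these: int(A) = {r}.
cl(A) = ⋂ {C closed : A ⊆ C}. Closed sets containing A: {p, r, s}, {p, q, r, s}, {p, r, s, t}, {p, q, r, s, t}.
Intersecting these: cl(A) = {p, r, s}.
∂A = cl(A) ∖ int(A) = {p, r, s} ∖ {r} = {p, s}.


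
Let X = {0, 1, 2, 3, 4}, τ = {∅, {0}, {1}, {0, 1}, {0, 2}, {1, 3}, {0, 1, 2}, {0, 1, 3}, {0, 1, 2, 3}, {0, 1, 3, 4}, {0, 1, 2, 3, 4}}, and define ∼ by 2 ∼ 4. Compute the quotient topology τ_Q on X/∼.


X/∼ = {[0], [1], [2=4], [3]}; |τ_Q| = 7.

Equivalence classes: [0], [1], [2=4], [3].
Quotient map π: X → X/∼ sends 0 ↦ [0], 1 ↦ [1], 2 ↦ [2=4], 3 ↦ [3], 4 ↦ [2=4].
For each subset V ⊆ X/∼, compute π^{-1}(V) ⊆ X and check whether π^{-1}(V) ∈ τ. V is open in τ_Q iff π^{-1}(V) ∈ τ.
  V = {}: π^{-1}(V) = ∅ ∈ τ ✓.
  V = {[0]}: π^{-1}(V) = {0} ∈ τ ✓.
  V = {[1]}: π^{-1}(V) = {1} ∈ τ ✓.
  V = {[0], [1]}: π^{-1}(V) = {0, 1} ∈ τ ✓.
  V = {[2=4]}: π^{-1}(V) = {2, 4} ∉ τ ✗.
  V = {[0], [2=4]}: π^{-1}(V) = {0, 2, 4} ∉ τ ✗.
  V = {[1], [2=4]}: π^{-1}(V) = {1, 2, 4} ∉ τ ✗.
  V = {[0], [1], [2=4]}: π^{-1}(V) = {0, 1, 2, 4} ∉ τ ✗.
  V = {[3]}: π^{-1}(V) = {3} ∉ τ ✗.
  V = {[0], [3]}: π^{-1}(V) = {0, 3} ∉ τ ✗.
  V = {[1], [3]}: π^{-1}(V) = {1, 3} ∈ τ ✓.
  V = {[0], [1], [3]}: π^{-1}(V) = {0, 1, 3} ∈ τ ✓.
  V = {[2=4], [3]}: π^{-1}(V) = {2, 3, 4} ∉ τ ✗.
  V = {[0], [2=4], [3]}: π^{-1}(V) = {0, 2, 3, 4} ∉ τ ✗.
  V = {[1], [2=4], [3]}: π^{-1}(V) = {1, 2, 3, 4} ∉ τ ✗.
  V = {[0], [1], [2=4], [3]}: π^{-1}(V) = {0, 1, 2, 3, 4} ∈ τ ✓.
Open sets in the quotient: τ_Q = {{}, {[0]}, {[1]}, {[0], [1]}, {[1], [3]}, {[0], [1], [3]}, {[0], [1], [2=4], [3]}} (7 elements).


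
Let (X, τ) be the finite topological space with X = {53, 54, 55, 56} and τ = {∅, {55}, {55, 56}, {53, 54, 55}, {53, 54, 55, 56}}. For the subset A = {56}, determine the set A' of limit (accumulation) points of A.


A' = ∅

For each x ∈ X, list the open sets U ∈ τ with x ∈ U, then check whether U ∩ (A ∖ {x}) ≠ ∅ for every such U.
  x = 53: open {53, 54, 55} ∋ x has {53, 54, 55} ∩ (A ∖ {53}) = ∅, so x is NOT a limit point.
  x = 54: open {53, 54, 55} ∋ x has {53, 54, 55} ∩ (A ∖ {54}) = ∅, so x is NOT a limit point.
  x = 55: open {55} ∋ x has {55} ∩ (A ∖ {55}) = ∅, so x is NOT a limit point.
  x = 56: open {55, 56} ∋ x has {55, 56} ∩ (A ∖ {56}) = ∅, so x is NOT a limit point.
Collecting: A' = ∅.


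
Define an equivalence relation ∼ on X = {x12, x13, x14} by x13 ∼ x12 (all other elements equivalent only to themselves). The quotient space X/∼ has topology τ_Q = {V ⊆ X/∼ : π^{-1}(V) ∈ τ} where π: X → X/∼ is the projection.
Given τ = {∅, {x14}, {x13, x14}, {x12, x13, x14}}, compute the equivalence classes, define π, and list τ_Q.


X/∼ = {[x12=x13], [x14]}; |τ_Q| = 3.

Equivalence classes: [x12=x13], [x14].
Quotient map π: X → X/∼ sends x12 ↦ [x12=x13], x13 ↦ [x12=x13], x14 ↦ [x14].
For each subset V ⊆ X/∼, compute π^{-1}(V) ⊆ X and check whether π^{-1}(V) ∈ τ. V is open in τ_Q iff π^{-1}(V) ∈ τ.
  V = {}: π^{-1}(V) = ∅ ∈ τ ✓.
  V = {[x12=x13]}: π^{-1}(V) = {x12, x13} ∉ τ ✗.
  V = {[x14]}: π^{-1}(V) = {x14} ∈ τ ✓.
  V = {[x12=x13], [x14]}: π^{-1}(V) = {x12, x13, x14} ∈ τ ✓.
Open sets in the quotient: τ_Q = {{}, {[x14]}, {[x12=x13], [x14]}} (3 elements).


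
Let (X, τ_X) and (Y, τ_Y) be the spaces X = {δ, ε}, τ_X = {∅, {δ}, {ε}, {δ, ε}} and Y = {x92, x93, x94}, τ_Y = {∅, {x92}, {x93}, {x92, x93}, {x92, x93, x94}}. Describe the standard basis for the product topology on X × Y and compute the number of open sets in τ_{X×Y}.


Basis B = {∅ × ∅, {δ} × {x92}, {δ} × {x93}, {ε} × {x92}, {ε} × {x93}, {δ} × {x92, x93}, {δ, ε} × {x92}, {δ, ε} × {x93}, {ε} × {x92, x93}, {δ} × {x92, x93, x94}, {ε} × {x92, x93, x94}, {δ, ε} × {x92, x93}, {δ, ε} × {x92, x93, x94}}; |τ_{X×Y}| = 25.

Enumerate products U × V with U ∈ τ_X, V ∈ τ_Y (deduplicated):
  ∅ × ∅ = {} (∅)
  {δ} × {x92} = {(δ,x92)}
  {δ} × {x93} = {(δ,x93)}
  {ε} × {x92} = {(ε,x92)}
  {ε} × {x93} = {(ε,x93)}
  {δ} × {x92, x93} = {(δ,x92), (δ,x93)}
  {δ, ε} × {x92} = {(δ,x92), (ε,x92)}
  {δ, ε} × {x93} = {(δ,x93), (ε,x93)}
  {ε} × {x92, x93} = {(ε,x92), (ε,x93)}
  {δ} × {x92, x93, x94} = {(δ,x92), (δ,x93), (δ,x94)}
  {ε} × {x92, x93, x94} = {(ε,x92), (ε,x93), (ε,x94)}
  {δ, ε} × {x92, x93} = {(δ,x92), (δ,x93), (ε,x92), (ε,x93)}
  {δ, ε} × {x92, x93, x94} = {(δ,x92), (δ,x93), (δ,x94), (ε,x92), (ε,x93), (ε,x94)}
These 13 distinct sets form the basis B.
Close under arbitrary unions to get τ_{X×Y}; counting gives |τ_{X×Y}| = 25.


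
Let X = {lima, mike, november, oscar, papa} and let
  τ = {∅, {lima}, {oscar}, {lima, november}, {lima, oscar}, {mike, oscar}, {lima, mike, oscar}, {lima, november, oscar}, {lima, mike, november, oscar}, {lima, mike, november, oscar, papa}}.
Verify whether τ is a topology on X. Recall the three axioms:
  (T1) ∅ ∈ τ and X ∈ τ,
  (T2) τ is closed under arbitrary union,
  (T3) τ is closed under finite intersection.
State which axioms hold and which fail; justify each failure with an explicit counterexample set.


τ IS a topology on X.

Axiom (T1): ∅ ∈ τ? Yes; X ∈ τ? Yes.
Axiom (T2/T3): check pairwise unions and intersections of members of τ.
All pairwise intersections and unions checked — each lies in τ. Therefore τ satisfies (T1), (T2), (T3): it IS a topology on X.


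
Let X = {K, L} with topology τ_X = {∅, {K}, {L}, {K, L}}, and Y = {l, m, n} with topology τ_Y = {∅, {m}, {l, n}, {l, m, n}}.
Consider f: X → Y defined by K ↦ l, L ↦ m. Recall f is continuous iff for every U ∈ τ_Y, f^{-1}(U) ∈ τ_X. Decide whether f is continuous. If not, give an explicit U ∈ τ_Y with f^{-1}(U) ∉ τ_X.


f IS continuous.

Compute f^{-1}(U) for each U ∈ τ_Y:
  U = ∅: f^{-1}(U) = ∅ ∈ τ_X ✓.
  U = {m}: f^{-1}(U) = {L} ∈ τ_X ✓.
  U = {l, n}: f^{-1}(U) = {K} ∈ τ_X ✓.
  U = {l, m, n}: f^{-1}(U) = {K, L} ∈ τ_X ✓.
Every preimage lies in τ_X, so f IS continuous.


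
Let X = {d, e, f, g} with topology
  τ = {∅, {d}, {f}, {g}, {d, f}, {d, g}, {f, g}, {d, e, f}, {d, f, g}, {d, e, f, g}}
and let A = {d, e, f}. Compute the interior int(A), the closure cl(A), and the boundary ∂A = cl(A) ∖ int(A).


int(A) = {d, e, f}, cl(A) = {d, e, f}, ∂A = ∅.

Closed sets in (X, τ) are complements of opens:
  closed(X, τ) = {∅, {e}, {g}, {d, e}, {e, f}, {e, g}, {d, e, f}, {d, e, g}, {e, f, g}, {d, e, f, g}}.
int(A) = ⋃ {U ∈ τ : U ⊆ A}. Opens contained in A: ∅, {d}, {f}, {d, f}, {d, e, f}.
Taking the union of these: int(A) = {d, e, f}.
cl(A) = ⋂ {C closed : A ⊆ C}. Closed sets containing A: {d, e, f}, {d, e, f, g}.
Intersecting these: cl(A) = {d, e, f}.
∂A = cl(A) ∖ int(A) = {d, e, f} ∖ {d, e, f} = ∅.


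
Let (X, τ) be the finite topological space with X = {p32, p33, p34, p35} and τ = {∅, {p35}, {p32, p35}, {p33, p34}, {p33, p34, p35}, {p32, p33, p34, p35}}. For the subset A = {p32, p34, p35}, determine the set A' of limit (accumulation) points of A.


A' = {p32, p33}

For each x ∈ X, list the open sets U ∈ τ with x ∈ U, then check whether U ∩ (A ∖ {x}) ≠ ∅ for every such U.
  x = p32: opens ∋ x are {p32, p35}, {p32, p33, p34, p35}; each meets A ∖ {p32}, so x IS a limit point.
  x = p33: opens ∋ x are {p33, p34}, {p33, p34, p35}, {p32, p33, p34, p35}; each meets A ∖ {p33}, so x IS a limit point.
  x = p34: open {p33, p34} ∋ x has {p33, p34} ∩ (A ∖ {p34}) = ∅, so x is NOT a limit point.
  x = p35: open {p35} ∋ x has {p35} ∩ (A ∖ {p35}) = ∅, so x is NOT a limit point.
Collecting: A' = {p32, p33}.


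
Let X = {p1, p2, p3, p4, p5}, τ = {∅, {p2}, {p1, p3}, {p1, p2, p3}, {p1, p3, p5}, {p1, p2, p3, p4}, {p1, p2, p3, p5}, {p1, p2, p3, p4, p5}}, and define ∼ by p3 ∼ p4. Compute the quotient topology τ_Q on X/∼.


X/∼ = {[p1], [p2], [p3=p4], [p5]}; |τ_Q| = 4.

Equivalence classes: [p1], [p2], [p3=p4], [p5].
Quotient map π: X → X/∼ sends p1 ↦ [p1], p2 ↦ [p2], p3 ↦ [p3=p4], p4 ↦ [p3=p4], p5 ↦ [p5].
For each subset V ⊆ X/∼, compute π^{-1}(V) ⊆ X and check whether π^{-1}(V) ∈ τ. V is open in τ_Q iff π^{-1}(V) ∈ τ.
  V = {}: π^{-1}(V) = ∅ ∈ τ ✓.
  V = {[p1]}: π^{-1}(V) = {p1} ∉ τ ✗.
  V = {[p2]}: π^{-1}(V) = {p2} ∈ τ ✓.
  V = {[p1], [p2]}: π^{-1}(V) = {p1, p2} ∉ τ ✗.
  V = {[p3=p4]}: π^{-1}(V) = {p3, p4} ∉ τ ✗.
  V = {[p1], [p3=p4]}: π^{-1}(V) = {p1, p3, p4} ∉ τ ✗.
  V = {[p2], [p3=p4]}: π^{-1}(V) = {p2, p3, p4} ∉ τ ✗.
  V = {[p1], [p2], [p3=p4]}: π^{-1}(V) = {p1, p2, p3, p4} ∈ τ ✓.
  V = {[p5]}: π^{-1}(V) = {p5} ∉ τ ✗.
  V = {[p1], [p5]}: π^{-1}(V) = {p1, p5} ∉ τ ✗.
  V = {[p2], [p5]}: π^{-1}(V) = {p2, p5} ∉ τ ✗.
  V = {[p1], [p2], [p5]}: π^{-1}(V) = {p1, p2, p5} ∉ τ ✗.
  V = {[p3=p4], [p5]}: π^{-1}(V) = {p3, p4, p5} ∉ τ ✗.
  V = {[p1], [p3=p4], [p5]}: π^{-1}(V) = {p1, p3, p4, p5} ∉ τ ✗.
  V = {[p2], [p3=p4], [p5]}: π^{-1}(V) = {p2, p3, p4, p5} ∉ τ ✗.
  V = {[p1], [p2], [p3=p4], [p5]}: π^{-1}(V) = {p1, p2, p3, p4, p5} ∈ τ ✓.
Open sets in the quotient: τ_Q = {{}, {[p2]}, {[p1], [p2], [p3=p4]}, {[p1], [p2], [p3=p4], [p5]}} (4 elements).


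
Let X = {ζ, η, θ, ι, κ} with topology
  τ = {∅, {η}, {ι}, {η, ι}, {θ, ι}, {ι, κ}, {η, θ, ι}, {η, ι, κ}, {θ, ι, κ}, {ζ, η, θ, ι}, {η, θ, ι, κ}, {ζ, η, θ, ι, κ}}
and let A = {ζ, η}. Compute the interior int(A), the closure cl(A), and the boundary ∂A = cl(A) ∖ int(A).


int(A) = {η}, cl(A) = {ζ, η}, ∂A = {ζ}.

Closed sets in (X, τ) are complements of opens:
  closed(X, τ) = {∅, {ζ}, {κ}, {ζ, η}, {ζ, θ}, {ζ, κ}, {ζ, η, θ}, {ζ, η, κ}, {ζ, θ, κ}, {ζ, η, θ, κ}, {ζ, θ, ι, κ}, {ζ, η, θ, ι, κ}}.
int(A) = ⋃ {U ∈ τ : U ⊆ A}. Opens contained in A: ∅, {η}.
Taking the union of these: int(A) = {η}.
cl(A) = ⋂ {C closed : A ⊆ C}. Closed sets containing A: {ζ, η}, {ζ, η, θ}, {ζ, η, κ}, {ζ, η, θ, κ}, {ζ, η, θ, ι, κ}.
Intersecting these: cl(A) = {ζ, η}.
∂A = cl(A) ∖ int(A) = {ζ, η} ∖ {η} = {ζ}.


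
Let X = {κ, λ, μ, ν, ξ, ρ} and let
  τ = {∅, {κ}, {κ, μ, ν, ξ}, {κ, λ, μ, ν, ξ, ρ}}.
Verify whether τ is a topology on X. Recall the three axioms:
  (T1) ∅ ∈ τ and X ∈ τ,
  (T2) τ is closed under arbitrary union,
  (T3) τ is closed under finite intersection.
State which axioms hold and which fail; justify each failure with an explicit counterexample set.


τ IS a topology on X.

Axiom (T1): ∅ ∈ τ? Yes; X ∈ τ? Yes.
Axiom (T2/T3): check pairwise unions and intersections of members of τ.
All pairwise intersections and unions checked — each lies in τ. Therefore τ satisfies (T1), (T2), (T3): it IS a topology on X.


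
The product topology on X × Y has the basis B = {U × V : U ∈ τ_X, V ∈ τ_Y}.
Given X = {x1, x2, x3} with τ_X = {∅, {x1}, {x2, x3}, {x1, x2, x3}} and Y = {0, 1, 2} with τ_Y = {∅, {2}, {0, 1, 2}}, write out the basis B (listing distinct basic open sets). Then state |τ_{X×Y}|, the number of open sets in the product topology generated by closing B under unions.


Basis B = {∅ × ∅, {x1} × {2}, {x2, x3} × {2}, {x1} × {0, 1, 2}, {x1, x2, x3} × {2}, {x2, x3} × {0, 1, 2}, {x1, x2, x3} × {0, 1, 2}}; |τ_{X×Y}| = 9.

Enumerate products U × V with U ∈ τ_X, V ∈ τ_Y (deduplicated):
  ∅ × ∅ = {} (∅)
  {x1} × {2} = {(x1,2)}
  {x2, x3} × {2} = {(x2,2), (x3,2)}
  {x1} × {0, 1, 2} = {(x1,0), (x1,1), (x1,2)}
  {x1, x2, x3} × {2} = {(x1,2), (x2,2), (x3,2)}
  {x2, x3} × {0, 1, 2} = {(x2,0), (x2,1), (x2,2), (x3,0), (x3,1), (x3,2)}
  {x1, x2, x3} × {0, 1, 2} = {(x1,0), (x1,1), (x1,2), (x2,0), (x2,1), (x2,2), (x3,0), (x3,1), (x3,2)}
These 7 distinct sets form the basis B.
Close under arbitrary unions to get τ_{X×Y}; counting gives |τ_{X×Y}| = 9.


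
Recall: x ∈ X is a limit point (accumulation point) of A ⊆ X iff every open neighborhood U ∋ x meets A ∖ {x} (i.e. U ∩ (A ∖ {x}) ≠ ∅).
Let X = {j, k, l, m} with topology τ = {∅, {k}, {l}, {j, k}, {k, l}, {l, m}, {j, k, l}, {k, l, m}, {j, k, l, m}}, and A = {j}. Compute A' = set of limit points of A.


A' = ∅

For each x ∈ X, list the open sets U ∈ τ with x ∈ U, then check whether U ∩ (A ∖ {x}) ≠ ∅ for every such U.
  x = j: open {j, k} ∋ x has {j, k} ∩ (A ∖ {j}) = ∅, so x is NOT a limit point.
  x = k: open {k} ∋ x has {k} ∩ (A ∖ {k}) = ∅, so x is NOT a limit point.
  x = l: open {l} ∋ x has {l} ∩ (A ∖ {l}) = ∅, so x is NOT a limit point.
  x = m: open {l, m} ∋ x has {l, m} ∩ (A ∖ {m}) = ∅, so x is NOT a limit point.
Collecting: A' = ∅.
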